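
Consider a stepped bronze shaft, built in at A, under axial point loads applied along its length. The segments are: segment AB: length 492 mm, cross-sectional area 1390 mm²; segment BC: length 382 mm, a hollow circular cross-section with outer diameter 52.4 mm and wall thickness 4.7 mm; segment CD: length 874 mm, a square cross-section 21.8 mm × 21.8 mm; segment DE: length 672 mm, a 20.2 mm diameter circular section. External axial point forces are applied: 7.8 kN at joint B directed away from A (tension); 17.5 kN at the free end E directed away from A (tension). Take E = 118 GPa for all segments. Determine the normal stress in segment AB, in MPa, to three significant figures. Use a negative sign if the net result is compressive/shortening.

Internal axial forces (sectioning from the free end, tension +): N_DE = 17.5 kN, N_CD = 17.5 kN, N_BC = 17.5 kN, N_AB = 25.3 kN.
σ_AB = N_AB/A_AB = 25300/1390 = 18.2 MPa.

18.2 MPa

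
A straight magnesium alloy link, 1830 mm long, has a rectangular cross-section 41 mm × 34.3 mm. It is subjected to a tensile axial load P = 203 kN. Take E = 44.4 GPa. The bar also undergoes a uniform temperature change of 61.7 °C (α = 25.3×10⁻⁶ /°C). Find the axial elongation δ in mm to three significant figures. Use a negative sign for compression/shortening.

8.81 mm

A = 1406 mm².
δ_mech = NL/(AE) = 203000·1830/(1406·44400) = 5.95 mm.
δ_thermal = αLΔT = 25.3e-6·1830·61.7 = 2.857 mm.
δ = δ_mech + δ_thermal = 8.806 mm.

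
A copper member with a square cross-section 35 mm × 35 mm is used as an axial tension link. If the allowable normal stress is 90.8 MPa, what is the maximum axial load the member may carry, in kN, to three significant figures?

111 kN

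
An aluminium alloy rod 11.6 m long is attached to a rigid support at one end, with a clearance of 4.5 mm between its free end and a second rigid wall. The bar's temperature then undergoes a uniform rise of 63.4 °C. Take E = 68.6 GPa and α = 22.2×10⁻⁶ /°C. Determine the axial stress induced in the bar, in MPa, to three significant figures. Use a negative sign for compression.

Free thermal expansion αLΔT = 22.2e-6 · 11600 · 63.4 = 16.33 mm.
The walls engage after the gap closes; constrained expansion = 16.33 − 4.5 = 11.83 mm.
The walls impose strain ε = −(11.83)/11600 = -1.0195e-03; σ = Eε = 68600 · -1.0195e-03 = -69.94 MPa.

-69.9 MPa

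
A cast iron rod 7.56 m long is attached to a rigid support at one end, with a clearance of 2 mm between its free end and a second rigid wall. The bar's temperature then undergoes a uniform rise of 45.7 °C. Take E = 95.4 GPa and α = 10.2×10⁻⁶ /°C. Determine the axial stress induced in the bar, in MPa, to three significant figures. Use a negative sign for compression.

Free thermal expansion αLΔT = 10.2e-6 · 7560 · 45.7 = 3.524 mm.
The walls engage after the gap closes; constrained expansion = 3.524 − 2 = 1.524 mm.
The walls impose strain ε = −(1.524)/7560 = -2.0159e-04; σ = Eε = 95400 · -2.0159e-04 = -19.23 MPa.

-19.2 MPa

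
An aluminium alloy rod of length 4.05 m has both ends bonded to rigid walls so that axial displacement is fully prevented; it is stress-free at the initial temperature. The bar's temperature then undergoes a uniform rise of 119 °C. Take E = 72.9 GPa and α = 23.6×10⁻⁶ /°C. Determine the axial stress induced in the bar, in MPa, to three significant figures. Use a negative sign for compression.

Free thermal expansion αLΔT = 23.6e-6 · 4050 · 119 = 11.37 mm.
The walls impose strain ε = −(11.37)/4050 = -2.8084e-03; σ = Eε = 72900 · -2.8084e-03 = -204.7 MPa.

-205 MPa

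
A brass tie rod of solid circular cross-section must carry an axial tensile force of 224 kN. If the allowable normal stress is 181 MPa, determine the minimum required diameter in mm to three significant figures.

39.7 mm

Required area A ≥ P/σ_allow = 224000/181 = 1238 mm².
For a solid circular section, d ≥ √(4A/π) = 39.7 mm.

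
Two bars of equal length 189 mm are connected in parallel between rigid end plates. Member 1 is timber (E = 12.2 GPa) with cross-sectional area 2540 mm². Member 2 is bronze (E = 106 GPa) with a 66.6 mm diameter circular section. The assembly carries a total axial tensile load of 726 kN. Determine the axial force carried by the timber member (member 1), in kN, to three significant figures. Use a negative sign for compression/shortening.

56.2 kN

A_2 = 3484 mm².
Equal strain + equilibrium ⇒ each member carries load in proportion to AE: A₁E₁ = 30990000 N, A₂E₂ = 369300000 N, ΣAE = 400300000 N.
F₁ = P·A₁E₁/ΣAE = 726000·30990000/400300000 = 56210 N.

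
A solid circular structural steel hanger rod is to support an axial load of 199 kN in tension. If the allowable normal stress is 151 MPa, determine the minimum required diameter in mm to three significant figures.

Required area A ≥ P/σ_allow = 199000/151 = 1318 mm².
For a solid circular section, d ≥ √(4A/π) = 40.96 mm.

41.0 mm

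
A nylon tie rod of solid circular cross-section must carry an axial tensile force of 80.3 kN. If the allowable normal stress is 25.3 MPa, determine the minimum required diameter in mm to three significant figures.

63.6 mm

Required area A ≥ P/σ_allow = 80300/25.3 = 3174 mm².
For a solid circular section, d ≥ √(4A/π) = 63.57 mm.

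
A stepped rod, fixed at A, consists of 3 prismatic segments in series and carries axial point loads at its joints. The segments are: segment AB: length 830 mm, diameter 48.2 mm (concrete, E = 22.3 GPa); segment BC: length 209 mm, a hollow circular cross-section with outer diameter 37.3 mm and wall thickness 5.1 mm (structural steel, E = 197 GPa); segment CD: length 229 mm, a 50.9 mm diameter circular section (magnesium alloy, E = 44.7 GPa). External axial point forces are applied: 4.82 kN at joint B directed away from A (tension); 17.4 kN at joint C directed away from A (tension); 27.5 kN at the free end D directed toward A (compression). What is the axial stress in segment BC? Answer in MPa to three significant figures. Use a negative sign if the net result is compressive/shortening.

-19.6 MPa

Internal axial forces (sectioning from the free end, tension +): N_CD = -27.5 kN, N_BC = -10.1 kN, N_AB = -5.28 kN.
A_BC = 515.9 mm².
σ_BC = N_BC/A_BC = -10100/515.9 = -19.58 MPa.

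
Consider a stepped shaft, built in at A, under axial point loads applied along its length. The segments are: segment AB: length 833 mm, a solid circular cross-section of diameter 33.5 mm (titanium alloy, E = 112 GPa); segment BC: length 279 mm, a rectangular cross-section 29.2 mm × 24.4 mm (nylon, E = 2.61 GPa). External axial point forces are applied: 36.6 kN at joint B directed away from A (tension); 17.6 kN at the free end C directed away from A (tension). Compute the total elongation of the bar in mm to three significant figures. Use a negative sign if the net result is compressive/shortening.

3.10 mm

Internal axial forces (sectioning from the free end, tension +): N_BC = 17.6 kN, N_AB = 54.2 kN.
A_AB = 881.4 mm².
A_BC = 712.5 mm².
δ_AB = 54200·833/(881.4·112000) = 0.4573 mm
δ_BC = 17600·279/(712.5·2610) = 2.641 mm
δ = Σδ_i = 3.098 mm.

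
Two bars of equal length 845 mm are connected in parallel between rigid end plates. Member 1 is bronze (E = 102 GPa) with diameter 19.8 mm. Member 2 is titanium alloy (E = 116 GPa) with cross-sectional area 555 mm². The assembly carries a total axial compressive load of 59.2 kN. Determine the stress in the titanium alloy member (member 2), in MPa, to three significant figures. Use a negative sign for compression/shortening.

-71.7 MPa

A_1 = 307.9 mm².
Equal strain + equilibrium ⇒ each member carries load in proportion to AE: A₁E₁ = 31410000 N, A₂E₂ = 64380000 N, ΣAE = 95790000 N.
σ₂ = P·E₂/ΣAE = -59200·116000/95790000 = -71.69 MPa.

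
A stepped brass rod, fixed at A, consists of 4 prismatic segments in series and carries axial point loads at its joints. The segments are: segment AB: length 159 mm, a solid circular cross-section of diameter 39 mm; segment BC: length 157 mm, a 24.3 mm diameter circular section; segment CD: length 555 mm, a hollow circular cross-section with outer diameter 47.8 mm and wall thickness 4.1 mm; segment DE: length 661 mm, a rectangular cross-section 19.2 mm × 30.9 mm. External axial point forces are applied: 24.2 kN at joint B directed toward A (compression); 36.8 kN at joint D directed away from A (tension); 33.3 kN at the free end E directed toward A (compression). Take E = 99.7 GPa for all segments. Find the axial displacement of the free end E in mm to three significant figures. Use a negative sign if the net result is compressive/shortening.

Internal axial forces (sectioning from the free end, tension +): N_DE = -33.3 kN, N_CD = 3.5 kN, N_BC = 3.5 kN, N_AB = -20.7 kN.
A_AB = 1195 mm².
A_BC = 463.8 mm².
A_CD = 562.9 mm².
A_DE = 593.3 mm².
δ_AB = -20700·159/(1195·99700) = -0.02763 mm
δ_BC = 3500·157/(463.8·99700) = 0.01188 mm
δ_CD = 3500·555/(562.9·99700) = 0.03461 mm
δ_DE = -33300·661/(593.3·99700) = -0.3721 mm
δ = Σδ_i = -0.3533 mm.

-0.353 mm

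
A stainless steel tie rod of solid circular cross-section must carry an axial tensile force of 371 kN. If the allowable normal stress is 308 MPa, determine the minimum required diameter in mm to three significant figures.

Required area A ≥ P/σ_allow = 371000/308 = 1205 mm².
For a solid circular section, d ≥ √(4A/π) = 39.16 mm.

39.2 mm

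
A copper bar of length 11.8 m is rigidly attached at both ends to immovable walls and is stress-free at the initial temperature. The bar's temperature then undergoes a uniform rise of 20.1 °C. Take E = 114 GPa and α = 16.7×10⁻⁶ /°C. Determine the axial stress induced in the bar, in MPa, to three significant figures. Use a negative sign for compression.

-38.3 MPa

Free thermal expansion αLΔT = 16.7e-6 · 11800 · 20.1 = 3.961 mm.
The walls impose strain ε = −(3.961)/11800 = -3.3567e-04; σ = Eε = 114000 · -3.3567e-04 = -38.27 MPa.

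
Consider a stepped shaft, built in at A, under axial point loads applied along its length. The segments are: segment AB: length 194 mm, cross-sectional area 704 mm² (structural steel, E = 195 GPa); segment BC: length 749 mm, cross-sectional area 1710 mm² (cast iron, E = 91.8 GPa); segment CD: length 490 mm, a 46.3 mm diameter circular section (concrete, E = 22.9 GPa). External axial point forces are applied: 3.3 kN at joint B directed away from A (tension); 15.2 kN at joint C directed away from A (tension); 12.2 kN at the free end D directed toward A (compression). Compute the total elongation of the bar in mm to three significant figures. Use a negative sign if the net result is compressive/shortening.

Internal axial forces (sectioning from the free end, tension +): N_CD = -12.2 kN, N_BC = 3 kN, N_AB = 6.3 kN.
A_CD = 1684 mm².
δ_AB = 6300·194/(704·195000) = 0.008903 mm
δ_BC = 3000·749/(1710·91800) = 0.01431 mm
δ_CD = -12200·490/(1684·22900) = -0.155 mm
δ = Σδ_i = -0.1318 mm.

-0.132 mm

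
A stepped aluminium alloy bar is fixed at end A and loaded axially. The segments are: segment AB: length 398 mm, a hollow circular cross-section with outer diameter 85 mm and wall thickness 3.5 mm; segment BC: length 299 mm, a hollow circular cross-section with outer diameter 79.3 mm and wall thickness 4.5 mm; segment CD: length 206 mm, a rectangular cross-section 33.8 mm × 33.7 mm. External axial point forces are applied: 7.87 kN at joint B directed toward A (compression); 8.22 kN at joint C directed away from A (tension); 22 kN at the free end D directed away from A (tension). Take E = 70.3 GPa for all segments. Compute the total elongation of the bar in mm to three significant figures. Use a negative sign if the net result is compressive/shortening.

Internal axial forces (sectioning from the free end, tension +): N_CD = 22 kN, N_BC = 30.22 kN, N_AB = 22.35 kN.
A_AB = 896.1 mm².
A_BC = 1057 mm².
A_CD = 1139 mm².
δ_AB = 22350·398/(896.1·70300) = 0.1412 mm
δ_BC = 30220·299/(1057·70300) = 0.1215 mm
δ_CD = 22000·206/(1139·70300) = 0.0566 mm
δ = Σδ_i = 0.3193 mm.

0.319 mm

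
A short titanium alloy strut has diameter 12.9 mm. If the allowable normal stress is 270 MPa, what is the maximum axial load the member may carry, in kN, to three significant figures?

A = 130.7 mm².
P_max = σ_allow · A = 270 · 130.7 = 35290 N = 35.29 kN.

35.3 kN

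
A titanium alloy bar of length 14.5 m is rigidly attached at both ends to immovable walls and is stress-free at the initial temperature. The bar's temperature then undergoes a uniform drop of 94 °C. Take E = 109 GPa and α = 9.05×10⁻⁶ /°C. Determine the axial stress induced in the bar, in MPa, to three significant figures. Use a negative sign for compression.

92.7 MPa

Free thermal expansion αLΔT = 9.05e-6 · 14500 · -94 = -12.34 mm.
The walls impose strain ε = −(-12.34)/14500 = 8.5070e-04; σ = Eε = 109000 · 8.5070e-04 = 92.73 MPa.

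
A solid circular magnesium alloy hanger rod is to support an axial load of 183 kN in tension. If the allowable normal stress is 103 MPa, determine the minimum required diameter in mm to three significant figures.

Required area A ≥ P/σ_allow = 183000/103 = 1777 mm².
For a solid circular section, d ≥ √(4A/π) = 47.56 mm.

47.6 mm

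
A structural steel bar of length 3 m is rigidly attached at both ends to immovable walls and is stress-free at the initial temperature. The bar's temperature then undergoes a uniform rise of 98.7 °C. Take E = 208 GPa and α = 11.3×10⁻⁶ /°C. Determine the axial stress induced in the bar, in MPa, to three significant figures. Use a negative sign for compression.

Free thermal expansion αLΔT = 11.3e-6 · 3000 · 98.7 = 3.346 mm.
The walls impose strain ε = −(3.346)/3000 = -1.1153e-03; σ = Eε = 208000 · -1.1153e-03 = -232 MPa.

-232 MPa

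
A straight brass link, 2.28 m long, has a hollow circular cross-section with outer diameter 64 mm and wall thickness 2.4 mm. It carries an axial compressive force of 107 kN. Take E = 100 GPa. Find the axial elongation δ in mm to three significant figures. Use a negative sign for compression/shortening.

-5.25 mm

A = 464.5 mm².
δ_mech = NL/(AE) = -107000·2280/(464.5·100000) = -5.253 mm.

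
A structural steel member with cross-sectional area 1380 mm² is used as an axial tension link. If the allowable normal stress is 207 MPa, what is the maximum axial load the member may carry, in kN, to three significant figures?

286 kN

P_max = σ_allow · A = 207 · 1380 = 285700 N = 285.7 kN.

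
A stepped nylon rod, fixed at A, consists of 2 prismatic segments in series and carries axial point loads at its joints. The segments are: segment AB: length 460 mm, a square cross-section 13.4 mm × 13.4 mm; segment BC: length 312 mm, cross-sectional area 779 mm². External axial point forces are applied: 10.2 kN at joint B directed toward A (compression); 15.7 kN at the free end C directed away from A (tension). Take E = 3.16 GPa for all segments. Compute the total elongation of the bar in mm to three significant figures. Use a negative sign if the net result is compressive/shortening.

Internal axial forces (sectioning from the free end, tension +): N_BC = 15.7 kN, N_AB = 5.5 kN.
A_AB = 179.6 mm².
δ_AB = 5500·460/(179.6·3160) = 4.459 mm
δ_BC = 15700·312/(779·3160) = 1.99 mm
δ = Σδ_i = 6.449 mm.

6.45 mm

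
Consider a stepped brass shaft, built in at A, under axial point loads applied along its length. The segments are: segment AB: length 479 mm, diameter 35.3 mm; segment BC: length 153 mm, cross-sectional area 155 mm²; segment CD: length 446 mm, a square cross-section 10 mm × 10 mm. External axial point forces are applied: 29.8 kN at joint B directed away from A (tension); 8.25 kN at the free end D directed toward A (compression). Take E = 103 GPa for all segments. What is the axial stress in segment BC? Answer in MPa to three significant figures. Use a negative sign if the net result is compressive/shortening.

-53.2 MPa

Internal axial forces (sectioning from the free end, tension +): N_CD = -8.25 kN, N_BC = -8.25 kN, N_AB = 21.55 kN.
σ_BC = N_BC/A_BC = -8250/155 = -53.23 MPa.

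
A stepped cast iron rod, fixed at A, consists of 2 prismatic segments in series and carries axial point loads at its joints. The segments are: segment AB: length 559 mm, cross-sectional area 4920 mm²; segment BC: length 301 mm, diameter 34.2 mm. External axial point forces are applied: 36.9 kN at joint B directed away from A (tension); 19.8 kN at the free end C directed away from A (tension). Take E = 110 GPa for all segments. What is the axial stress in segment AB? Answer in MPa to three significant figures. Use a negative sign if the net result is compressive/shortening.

11.5 MPa

Internal axial forces (sectioning from the free end, tension +): N_BC = 19.8 kN, N_AB = 56.7 kN.
σ_AB = N_AB/A_AB = 56700/4920 = 11.52 MPa.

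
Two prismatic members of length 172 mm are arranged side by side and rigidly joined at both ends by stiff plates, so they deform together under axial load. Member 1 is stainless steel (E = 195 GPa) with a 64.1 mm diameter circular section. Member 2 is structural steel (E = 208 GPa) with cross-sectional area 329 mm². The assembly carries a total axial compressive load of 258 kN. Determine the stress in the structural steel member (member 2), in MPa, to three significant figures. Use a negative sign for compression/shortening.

A_1 = 3227 mm².
Equal strain + equilibrium ⇒ each member carries load in proportion to AE: A₁E₁ = 629300000 N, A₂E₂ = 68430000 N, ΣAE = 697700000 N.
σ₂ = P·E₂/ΣAE = -258000·208000/697700000 = -76.91 MPa.

-76.9 MPa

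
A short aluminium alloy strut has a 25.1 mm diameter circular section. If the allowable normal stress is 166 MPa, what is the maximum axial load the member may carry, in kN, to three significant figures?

82.1 kN

A = 494.8 mm².
P_max = σ_allow · A = 166 · 494.8 = 82140 N = 82.14 kN.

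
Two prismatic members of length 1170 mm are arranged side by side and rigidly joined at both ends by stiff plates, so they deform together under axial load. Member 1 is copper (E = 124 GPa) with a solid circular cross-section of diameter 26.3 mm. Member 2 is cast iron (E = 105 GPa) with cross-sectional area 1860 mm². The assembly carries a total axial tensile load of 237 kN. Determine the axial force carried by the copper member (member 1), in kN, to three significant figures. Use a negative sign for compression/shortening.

60.8 kN

A_1 = 543.3 mm².
Equal strain + equilibrium ⇒ each member carries load in proportion to AE: A₁E₁ = 67360000 N, A₂E₂ = 195300000 N, ΣAE = 262700000 N.
F₁ = P·A₁E₁/ΣAE = 237000·67360000/262700000 = 60780 N.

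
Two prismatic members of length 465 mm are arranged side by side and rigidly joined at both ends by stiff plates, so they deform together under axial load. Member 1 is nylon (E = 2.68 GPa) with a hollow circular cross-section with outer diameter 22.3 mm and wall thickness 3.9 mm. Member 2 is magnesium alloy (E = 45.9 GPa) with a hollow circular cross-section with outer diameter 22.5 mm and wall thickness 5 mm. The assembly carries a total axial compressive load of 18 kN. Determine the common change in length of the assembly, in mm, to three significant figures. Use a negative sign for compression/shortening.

-0.633 mm

A_1 = 225.4 mm².
A_2 = 274.9 mm².
Equal strain + equilibrium ⇒ each member carries load in proportion to AE: A₁E₁ = 604200 N, A₂E₂ = 12620000 N, ΣAE = 13220000 N.
δ = PL/ΣAE = -18000·465/13220000 = -0.6331 mm.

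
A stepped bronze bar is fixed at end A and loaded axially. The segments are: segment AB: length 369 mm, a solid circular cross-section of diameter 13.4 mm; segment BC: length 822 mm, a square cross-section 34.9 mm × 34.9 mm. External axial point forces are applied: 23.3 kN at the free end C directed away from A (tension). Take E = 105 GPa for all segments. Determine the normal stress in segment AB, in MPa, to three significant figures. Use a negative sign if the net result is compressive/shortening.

Internal axial forces (sectioning from the free end, tension +): N_BC = 23.3 kN, N_AB = 23.3 kN.
A_AB = 141 mm².
σ_AB = N_AB/A_AB = 23300/141 = 165.2 MPa.

165 MPa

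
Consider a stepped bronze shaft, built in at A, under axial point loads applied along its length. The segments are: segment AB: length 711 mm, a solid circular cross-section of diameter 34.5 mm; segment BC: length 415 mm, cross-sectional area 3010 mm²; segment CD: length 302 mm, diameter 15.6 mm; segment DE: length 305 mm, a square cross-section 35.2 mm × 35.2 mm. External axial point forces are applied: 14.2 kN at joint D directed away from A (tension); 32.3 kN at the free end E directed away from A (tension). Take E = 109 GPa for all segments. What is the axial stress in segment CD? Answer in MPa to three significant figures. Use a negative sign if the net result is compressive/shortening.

243 MPa

Internal axial forces (sectioning from the free end, tension +): N_DE = 32.3 kN, N_CD = 46.5 kN, N_BC = 46.5 kN, N_AB = 46.5 kN.
A_CD = 191.1 mm².
σ_CD = N_CD/A_CD = 46500/191.1 = 243.3 MPa.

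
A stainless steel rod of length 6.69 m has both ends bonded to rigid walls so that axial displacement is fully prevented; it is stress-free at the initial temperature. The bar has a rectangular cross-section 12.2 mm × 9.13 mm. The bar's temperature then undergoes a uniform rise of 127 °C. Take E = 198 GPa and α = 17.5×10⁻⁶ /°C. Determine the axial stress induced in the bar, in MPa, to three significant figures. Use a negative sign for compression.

-440 MPa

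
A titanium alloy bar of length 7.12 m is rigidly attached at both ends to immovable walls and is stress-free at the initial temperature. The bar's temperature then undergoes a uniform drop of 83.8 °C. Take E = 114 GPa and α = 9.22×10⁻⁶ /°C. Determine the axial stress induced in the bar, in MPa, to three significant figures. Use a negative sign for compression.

Free thermal expansion αLΔT = 9.22e-6 · 7120 · -83.8 = -5.501 mm.
The walls impose strain ε = −(-5.501)/7120 = 7.7264e-04; σ = Eε = 114000 · 7.7264e-04 = 88.08 MPa.

88.1 MPa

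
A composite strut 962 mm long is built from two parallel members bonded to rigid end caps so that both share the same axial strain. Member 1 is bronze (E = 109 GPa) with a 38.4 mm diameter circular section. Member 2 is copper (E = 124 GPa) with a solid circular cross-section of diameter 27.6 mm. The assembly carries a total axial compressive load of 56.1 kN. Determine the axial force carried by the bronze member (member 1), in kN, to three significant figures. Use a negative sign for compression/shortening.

A_1 = 1158 mm².
A_2 = 598.3 mm².
Equal strain + equilibrium ⇒ each member carries load in proportion to AE: A₁E₁ = 126200000 N, A₂E₂ = 74190000 N, ΣAE = 200400000 N.
F₁ = P·A₁E₁/ΣAE = -56100·126200000/200400000 = -35330 N.

-35.3 kN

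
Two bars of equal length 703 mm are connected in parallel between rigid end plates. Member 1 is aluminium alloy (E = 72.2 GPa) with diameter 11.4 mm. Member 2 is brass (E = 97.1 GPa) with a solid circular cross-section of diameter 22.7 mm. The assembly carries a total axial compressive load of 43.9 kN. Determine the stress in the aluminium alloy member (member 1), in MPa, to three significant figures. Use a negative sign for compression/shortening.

A_1 = 102.1 mm².
A_2 = 404.7 mm².
Equal strain + equilibrium ⇒ each member carries load in proportion to AE: A₁E₁ = 7369000 N, A₂E₂ = 39300000 N, ΣAE = 46670000 N.
σ₁ = P·E₁/ΣAE = -43900·72200/46670000 = -67.92 MPa.

-67.9 MPa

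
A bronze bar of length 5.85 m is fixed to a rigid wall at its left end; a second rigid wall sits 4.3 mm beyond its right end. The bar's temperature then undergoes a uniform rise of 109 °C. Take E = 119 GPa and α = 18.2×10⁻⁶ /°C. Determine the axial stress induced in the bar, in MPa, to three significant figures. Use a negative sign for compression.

-149 MPa

Free thermal expansion αLΔT = 18.2e-6 · 5850 · 109 = 11.61 mm.
The walls engage after the gap closes; constrained expansion = 11.61 − 4.3 = 7.305 mm.
The walls impose strain ε = −(7.305)/5850 = -1.2488e-03; σ = Eε = 119000 · -1.2488e-03 = -148.6 MPa.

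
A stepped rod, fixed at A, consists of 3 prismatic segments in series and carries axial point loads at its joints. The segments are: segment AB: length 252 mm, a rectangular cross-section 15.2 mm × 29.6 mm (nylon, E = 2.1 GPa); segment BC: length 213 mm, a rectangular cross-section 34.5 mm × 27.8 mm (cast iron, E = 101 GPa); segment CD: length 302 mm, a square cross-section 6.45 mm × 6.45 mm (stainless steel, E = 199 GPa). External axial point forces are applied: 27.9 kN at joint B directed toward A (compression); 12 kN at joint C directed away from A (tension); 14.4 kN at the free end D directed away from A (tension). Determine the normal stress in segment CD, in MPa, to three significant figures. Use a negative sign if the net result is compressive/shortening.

346 MPa

Internal axial forces (sectioning from the free end, tension +): N_CD = 14.4 kN, N_BC = 26.4 kN, N_AB = -1.5 kN.
A_CD = 41.6 mm².
σ_CD = N_CD/A_CD = 14400/41.6 = 346.1 MPa.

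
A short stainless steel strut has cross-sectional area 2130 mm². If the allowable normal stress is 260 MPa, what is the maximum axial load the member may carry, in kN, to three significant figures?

P_max = σ_allow · A = 260 · 2130 = 553800 N = 553.8 kN.

554 kN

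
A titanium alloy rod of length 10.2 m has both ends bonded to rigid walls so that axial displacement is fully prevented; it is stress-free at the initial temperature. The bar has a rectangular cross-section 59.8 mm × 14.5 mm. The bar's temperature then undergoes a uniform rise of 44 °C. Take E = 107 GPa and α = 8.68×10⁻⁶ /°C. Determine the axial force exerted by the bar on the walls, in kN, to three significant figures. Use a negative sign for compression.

Free thermal expansion αLΔT = 8.68e-6 · 10200 · 44 = 3.896 mm.
The walls impose strain ε = −(3.896)/10200 = -3.8192e-04; σ = Eε = 107000 · -3.8192e-04 = -40.87 MPa.
Wall reaction R = σ·A = -40.87·867.1 = -35430 N = -35.43 kN.

-35.4 kN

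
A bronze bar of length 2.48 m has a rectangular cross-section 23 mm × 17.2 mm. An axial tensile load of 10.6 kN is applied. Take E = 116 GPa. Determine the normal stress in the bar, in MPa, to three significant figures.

26.8 MPa

A = 395.6 mm².
σ = N/A = 10600/395.6 = 26.79 MPa.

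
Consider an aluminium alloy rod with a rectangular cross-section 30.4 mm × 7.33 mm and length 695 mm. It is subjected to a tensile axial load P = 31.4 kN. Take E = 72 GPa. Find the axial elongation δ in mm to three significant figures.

A = 222.8 mm².
δ_mech = NL/(AE) = 31400·695/(222.8·72000) = 1.36 mm.

1.36 mm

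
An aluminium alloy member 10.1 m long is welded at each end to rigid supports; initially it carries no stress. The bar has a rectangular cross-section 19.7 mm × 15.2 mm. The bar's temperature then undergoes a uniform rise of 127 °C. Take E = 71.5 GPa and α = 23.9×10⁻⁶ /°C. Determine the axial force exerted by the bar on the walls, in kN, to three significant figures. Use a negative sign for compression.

-65.0 kN

Free thermal expansion αLΔT = 23.9e-6 · 10100 · 127 = 30.66 mm.
The walls impose strain ε = −(30.66)/10100 = -3.0353e-03; σ = Eε = 71500 · -3.0353e-03 = -217 MPa.
Wall reaction R = σ·A = -217·299.4 = -64990 N = -64.99 kN.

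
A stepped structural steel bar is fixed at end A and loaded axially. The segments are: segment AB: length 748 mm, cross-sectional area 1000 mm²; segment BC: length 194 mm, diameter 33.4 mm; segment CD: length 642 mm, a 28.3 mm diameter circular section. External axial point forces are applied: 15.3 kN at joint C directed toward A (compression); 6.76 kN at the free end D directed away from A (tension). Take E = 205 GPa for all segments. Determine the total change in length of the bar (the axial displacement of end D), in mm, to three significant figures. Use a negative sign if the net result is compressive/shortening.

Internal axial forces (sectioning from the free end, tension +): N_CD = 6.76 kN, N_BC = -8.54 kN, N_AB = -8.54 kN.
A_BC = 876.2 mm².
A_CD = 629 mm².
δ_AB = -8540·748/(1000·205000) = -0.03116 mm
δ_BC = -8540·194/(876.2·205000) = -0.009224 mm
δ_CD = 6760·642/(629·205000) = 0.03366 mm
δ = Σδ_i = -0.006728 mm.

-0.00673 mm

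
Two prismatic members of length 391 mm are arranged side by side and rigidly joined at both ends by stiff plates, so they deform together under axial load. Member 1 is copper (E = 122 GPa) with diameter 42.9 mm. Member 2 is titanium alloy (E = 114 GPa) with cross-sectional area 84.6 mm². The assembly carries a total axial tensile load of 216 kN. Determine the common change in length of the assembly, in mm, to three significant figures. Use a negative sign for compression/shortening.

0.454 mm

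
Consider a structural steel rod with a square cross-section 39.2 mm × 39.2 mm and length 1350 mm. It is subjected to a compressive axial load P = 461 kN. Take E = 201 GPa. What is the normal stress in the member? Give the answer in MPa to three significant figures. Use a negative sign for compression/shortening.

A = 1537 mm².
σ = N/A = -461000/1537 = -300 MPa.

-300 MPa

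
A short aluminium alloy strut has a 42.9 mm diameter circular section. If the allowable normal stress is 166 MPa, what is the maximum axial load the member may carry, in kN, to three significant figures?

A = 1445 mm².
P_max = σ_allow · A = 166 · 1445 = 239900 N = 239.9 kN.

240 kN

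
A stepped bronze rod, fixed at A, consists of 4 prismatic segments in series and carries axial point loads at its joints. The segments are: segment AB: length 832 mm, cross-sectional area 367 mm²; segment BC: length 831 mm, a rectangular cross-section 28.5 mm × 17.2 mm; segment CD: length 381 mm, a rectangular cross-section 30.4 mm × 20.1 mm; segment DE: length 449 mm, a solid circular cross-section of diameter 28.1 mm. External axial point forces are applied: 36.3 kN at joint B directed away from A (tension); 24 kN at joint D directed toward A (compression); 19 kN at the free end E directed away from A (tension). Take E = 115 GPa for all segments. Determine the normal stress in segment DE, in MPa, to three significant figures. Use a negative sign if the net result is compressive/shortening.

Internal axial forces (sectioning from the free end, tension +): N_DE = 19 kN, N_CD = -5 kN, N_BC = -5 kN, N_AB = 31.3 kN.
A_DE = 620.2 mm².
σ_DE = N_DE/A_DE = 19000/620.2 = 30.64 MPa.

30.6 MPa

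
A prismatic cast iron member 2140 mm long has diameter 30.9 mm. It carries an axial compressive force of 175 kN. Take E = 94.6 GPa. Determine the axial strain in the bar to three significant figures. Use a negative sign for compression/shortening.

-0.00247

A = 749.9 mm².
σ = N/A = -233.4 MPa; ε = σ/E = -233.4/94600 = -2.467e-03.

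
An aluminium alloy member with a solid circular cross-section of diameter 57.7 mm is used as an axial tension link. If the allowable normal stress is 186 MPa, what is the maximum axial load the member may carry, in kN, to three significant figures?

A = 2615 mm².
P_max = σ_allow · A = 186 · 2615 = 486400 N = 486.4 kN.

486 kN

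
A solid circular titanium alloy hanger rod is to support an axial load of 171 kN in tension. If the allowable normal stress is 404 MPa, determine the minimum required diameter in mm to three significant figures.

23.2 mm

Required area A ≥ P/σ_allow = 171000/404 = 423.3 mm².
For a solid circular section, d ≥ √(4A/π) = 23.21 mm.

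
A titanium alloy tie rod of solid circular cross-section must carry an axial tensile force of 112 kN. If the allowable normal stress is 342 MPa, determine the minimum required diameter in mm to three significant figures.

Required area A ≥ P/σ_allow = 112000/342 = 327.5 mm².
For a solid circular section, d ≥ √(4A/π) = 20.42 mm.

20.4 mm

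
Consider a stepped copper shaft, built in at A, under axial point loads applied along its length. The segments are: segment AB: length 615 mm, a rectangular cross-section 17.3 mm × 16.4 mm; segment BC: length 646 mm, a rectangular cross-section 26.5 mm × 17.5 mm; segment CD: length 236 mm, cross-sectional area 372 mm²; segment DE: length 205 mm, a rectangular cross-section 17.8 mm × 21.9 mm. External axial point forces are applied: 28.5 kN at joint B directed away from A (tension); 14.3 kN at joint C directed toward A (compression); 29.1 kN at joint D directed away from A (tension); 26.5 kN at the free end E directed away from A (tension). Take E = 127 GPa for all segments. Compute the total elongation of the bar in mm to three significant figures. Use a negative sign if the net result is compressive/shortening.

Internal axial forces (sectioning from the free end, tension +): N_DE = 26.5 kN, N_CD = 55.6 kN, N_BC = 41.3 kN, N_AB = 69.8 kN.
A_AB = 283.7 mm².
A_BC = 463.8 mm².
A_DE = 389.8 mm².
δ_AB = 69800·615/(283.7·127000) = 1.191 mm
δ_BC = 41300·646/(463.8·127000) = 0.453 mm
δ_CD = 55600·236/(372·127000) = 0.2777 mm
δ_DE = 26500·205/(389.8·127000) = 0.1097 mm
δ = Σδ_i = 2.032 mm.

2.03 mm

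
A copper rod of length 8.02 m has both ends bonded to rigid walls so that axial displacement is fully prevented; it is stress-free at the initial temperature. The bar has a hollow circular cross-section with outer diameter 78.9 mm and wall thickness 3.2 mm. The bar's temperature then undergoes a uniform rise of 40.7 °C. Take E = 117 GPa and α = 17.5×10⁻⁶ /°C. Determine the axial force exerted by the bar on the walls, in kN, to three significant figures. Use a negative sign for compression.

-63.4 kN

Free thermal expansion αLΔT = 17.5e-6 · 8020 · 40.7 = 5.712 mm.
The walls impose strain ε = −(5.712)/8020 = -7.1225e-04; σ = Eε = 117000 · -7.1225e-04 = -83.33 MPa.
Wall reaction R = σ·A = -83.33·761 = -63420 N = -63.42 kN.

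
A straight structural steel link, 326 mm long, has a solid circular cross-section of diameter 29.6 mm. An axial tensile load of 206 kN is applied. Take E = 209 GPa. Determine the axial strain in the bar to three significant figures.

0.00143

A = 688.1 mm².
σ = N/A = 299.4 MPa; ε = σ/E = 299.4/209000 = 1.432e-03.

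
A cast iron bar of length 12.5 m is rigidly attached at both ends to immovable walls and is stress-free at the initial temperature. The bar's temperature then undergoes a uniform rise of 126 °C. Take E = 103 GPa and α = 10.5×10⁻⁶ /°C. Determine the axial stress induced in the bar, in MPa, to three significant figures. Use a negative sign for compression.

-136 MPa

Free thermal expansion αLΔT = 10.5e-6 · 12500 · 126 = 16.54 mm.
The walls impose strain ε = −(16.54)/12500 = -1.3230e-03; σ = Eε = 103000 · -1.3230e-03 = -136.3 MPa.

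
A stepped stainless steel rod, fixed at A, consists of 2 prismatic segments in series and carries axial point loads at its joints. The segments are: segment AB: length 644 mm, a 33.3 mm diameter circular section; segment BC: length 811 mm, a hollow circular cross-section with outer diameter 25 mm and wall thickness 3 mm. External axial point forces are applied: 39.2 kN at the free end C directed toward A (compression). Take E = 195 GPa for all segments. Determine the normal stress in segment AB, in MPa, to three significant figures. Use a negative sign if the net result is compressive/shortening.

Internal axial forces (sectioning from the free end, tension +): N_BC = -39.2 kN, N_AB = -39.2 kN.
A_AB = 870.9 mm².
σ_AB = N_AB/A_AB = -39200/870.9 = -45.01 MPa.

-45.0 MPa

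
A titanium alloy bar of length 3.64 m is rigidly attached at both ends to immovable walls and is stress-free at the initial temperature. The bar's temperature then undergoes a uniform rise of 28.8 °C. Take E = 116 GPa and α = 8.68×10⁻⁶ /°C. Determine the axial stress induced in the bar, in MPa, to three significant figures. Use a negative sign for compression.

Free thermal expansion αLΔT = 8.68e-6 · 3640 · 28.8 = 0.9099 mm.
The walls impose strain ε = −(0.9099)/3640 = -2.4998e-04; σ = Eε = 116000 · -2.4998e-04 = -29 MPa.

-29.0 MPa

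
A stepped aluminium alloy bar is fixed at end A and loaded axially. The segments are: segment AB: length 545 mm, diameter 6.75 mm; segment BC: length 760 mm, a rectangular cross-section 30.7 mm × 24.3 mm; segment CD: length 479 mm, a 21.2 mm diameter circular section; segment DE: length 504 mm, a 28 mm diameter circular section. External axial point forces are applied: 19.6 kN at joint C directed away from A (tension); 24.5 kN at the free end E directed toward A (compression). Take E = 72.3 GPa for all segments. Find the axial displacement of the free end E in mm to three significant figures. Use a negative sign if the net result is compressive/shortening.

-1.84 mm

Internal axial forces (sectioning from the free end, tension +): N_DE = -24.5 kN, N_CD = -24.5 kN, N_BC = -4.9 kN, N_AB = -4.9 kN.
A_AB = 35.78 mm².
A_BC = 746 mm².
A_CD = 353 mm².
A_DE = 615.8 mm².
δ_AB = -4900·545/(35.78·72300) = -1.032 mm
δ_BC = -4900·760/(746·72300) = -0.06904 mm
δ_CD = -24500·479/(353·72300) = -0.4598 mm
δ_DE = -24500·504/(615.8·72300) = -0.2774 mm
δ = Σδ_i = -1.838 mm.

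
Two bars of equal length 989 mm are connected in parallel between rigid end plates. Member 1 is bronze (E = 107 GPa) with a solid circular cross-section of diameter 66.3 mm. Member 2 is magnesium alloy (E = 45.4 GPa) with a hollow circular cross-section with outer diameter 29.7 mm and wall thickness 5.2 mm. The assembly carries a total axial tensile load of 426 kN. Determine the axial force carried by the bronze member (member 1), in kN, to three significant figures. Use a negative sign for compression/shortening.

406 kN

A_1 = 3452 mm².
A_2 = 400.2 mm².
Equal strain + equilibrium ⇒ each member carries load in proportion to AE: A₁E₁ = 369400000 N, A₂E₂ = 18170000 N, ΣAE = 387600000 N.
F₁ = P·A₁E₁/ΣAE = 426000·369400000/387600000 = 406000 N.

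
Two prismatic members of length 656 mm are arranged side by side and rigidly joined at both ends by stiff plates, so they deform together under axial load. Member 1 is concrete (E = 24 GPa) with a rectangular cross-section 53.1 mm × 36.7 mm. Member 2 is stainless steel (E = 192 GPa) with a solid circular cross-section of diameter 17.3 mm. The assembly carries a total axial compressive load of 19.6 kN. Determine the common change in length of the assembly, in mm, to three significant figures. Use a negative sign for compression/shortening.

-0.140 mm

A_1 = 1949 mm².
A_2 = 235.1 mm².
Equal strain + equilibrium ⇒ each member carries load in proportion to AE: A₁E₁ = 46770000 N, A₂E₂ = 45130000 N, ΣAE = 91900000 N.
δ = PL/ΣAE = -19600·656/91900000 = -0.1399 mm.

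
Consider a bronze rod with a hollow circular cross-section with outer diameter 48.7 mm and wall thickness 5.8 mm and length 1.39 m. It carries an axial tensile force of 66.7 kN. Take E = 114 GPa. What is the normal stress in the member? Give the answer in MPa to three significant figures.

A = 781.7 mm².
σ = N/A = 66700/781.7 = 85.33 MPa.

85.3 MPa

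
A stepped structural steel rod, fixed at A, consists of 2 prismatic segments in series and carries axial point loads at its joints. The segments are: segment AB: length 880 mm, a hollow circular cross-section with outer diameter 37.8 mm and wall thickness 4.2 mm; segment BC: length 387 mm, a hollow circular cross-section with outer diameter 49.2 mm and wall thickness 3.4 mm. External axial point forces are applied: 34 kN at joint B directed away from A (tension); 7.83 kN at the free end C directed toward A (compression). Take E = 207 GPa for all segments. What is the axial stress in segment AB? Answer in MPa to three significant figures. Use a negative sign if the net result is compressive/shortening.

59.0 MPa

Internal axial forces (sectioning from the free end, tension +): N_BC = -7.83 kN, N_AB = 26.17 kN.
A_AB = 443.3 mm².
σ_AB = N_AB/A_AB = 26170/443.3 = 59.03 MPa.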